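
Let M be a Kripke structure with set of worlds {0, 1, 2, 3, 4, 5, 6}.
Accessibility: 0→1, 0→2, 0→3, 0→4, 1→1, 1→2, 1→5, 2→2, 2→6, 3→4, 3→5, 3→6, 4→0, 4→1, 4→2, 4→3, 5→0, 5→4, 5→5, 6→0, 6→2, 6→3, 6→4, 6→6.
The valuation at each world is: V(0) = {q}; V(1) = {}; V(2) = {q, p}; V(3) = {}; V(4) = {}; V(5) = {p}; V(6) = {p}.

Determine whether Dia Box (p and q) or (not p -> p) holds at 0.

No

At 0: Dia Box (p and q) is false, not p -> p is false, so Dia Box (p and q) or (not p -> p) is false.
  At 0: Dia Box (p and q) requires Box (p and q) at some successor in {1, 2, 3, 4}.
    At 1: Box (p and q) is false.
    At 2: Box (p and q) is false.
    At 3: Box (p and q) is false.
    At 4: Box (p and q) is false.
  So Dia Box (p and q) is false at 0.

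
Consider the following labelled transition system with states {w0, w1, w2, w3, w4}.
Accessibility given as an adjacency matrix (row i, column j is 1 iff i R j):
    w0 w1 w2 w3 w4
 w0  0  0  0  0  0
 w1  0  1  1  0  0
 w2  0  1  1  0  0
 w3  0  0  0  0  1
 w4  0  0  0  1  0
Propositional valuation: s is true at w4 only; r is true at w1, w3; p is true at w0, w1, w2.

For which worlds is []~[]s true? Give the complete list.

w0, w1, w2, w3

Recall that []ψ holds at a world iff ψ holds at every accessible world, and <>ψ holds iff ψ holds at some accessible world.
Let φ = []~[]s. Evaluate φ at each world:
  w0 (successors ∅): φ is true.
  w1 (successors {w1, w2}): φ is true.
  w2 (successors {w1, w2}): φ is true.
  w3 (successors {w4}): φ is true.
  w4 (successors {w3}): φ is false.
For instance, at w2:
  At w2: []~[]s requires ~[]s at every successor {w1, w2}.
      At w1: []s is false, so ~[]s is true.
      At w2: []s is false, so ~[]s is true.
  So []~[]s is true at w2.
Satisfying worlds: {w0, w1, w2, w3}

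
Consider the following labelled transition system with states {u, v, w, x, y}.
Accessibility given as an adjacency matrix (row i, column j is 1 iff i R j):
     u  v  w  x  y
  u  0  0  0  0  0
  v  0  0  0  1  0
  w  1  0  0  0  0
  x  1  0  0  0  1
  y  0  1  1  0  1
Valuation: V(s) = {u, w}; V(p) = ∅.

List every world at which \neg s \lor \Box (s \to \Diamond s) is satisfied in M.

u, v, x, y

Recall that \Box ψ holds at a world iff ψ holds at every accessible world, and \Diamond ψ holds iff ψ holds at some accessible world.
Let φ = \neg s \lor \Box (s \to \Diamond s). Evaluate φ at each world:
  u (successors ∅): φ is true.
  v (successors {x}): φ is true.
  w (successors {u}): φ is false.
  x (successors {u, y}): φ is true.
  y (successors {v, w, y}): φ is true.
For instance, at x:
  At x: \neg s is true, \Box (s \to \Diamond s) is false, so \neg s \lor \Box (s \to \Diamond s) is true.
    At x: \Box (s \to \Diamond s) requires s \to \Diamond s at every successor {u, y}.
      s \to \Diamond s fails at u, so \Box (s \to \Diamond s) is false at x.
Satisfying worlds: {u, v, x, y}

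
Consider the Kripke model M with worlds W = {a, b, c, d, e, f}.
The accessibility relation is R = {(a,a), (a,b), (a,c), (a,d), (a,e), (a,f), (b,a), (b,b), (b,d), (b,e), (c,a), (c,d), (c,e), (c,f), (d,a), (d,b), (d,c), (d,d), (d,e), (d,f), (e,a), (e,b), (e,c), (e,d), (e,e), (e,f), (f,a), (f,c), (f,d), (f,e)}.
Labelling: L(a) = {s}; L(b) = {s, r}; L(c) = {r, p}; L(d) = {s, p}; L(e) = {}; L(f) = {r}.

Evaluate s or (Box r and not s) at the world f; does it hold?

At f: s is false, Box r and not s is false, so s or (Box r and not s) is false.
  At f: Box r is false, not s is true, so Box r and not s is false.
    At f: Box r requires r at every successor {a, c, d, e}.
      r fails at a, so Box r is false at f.

No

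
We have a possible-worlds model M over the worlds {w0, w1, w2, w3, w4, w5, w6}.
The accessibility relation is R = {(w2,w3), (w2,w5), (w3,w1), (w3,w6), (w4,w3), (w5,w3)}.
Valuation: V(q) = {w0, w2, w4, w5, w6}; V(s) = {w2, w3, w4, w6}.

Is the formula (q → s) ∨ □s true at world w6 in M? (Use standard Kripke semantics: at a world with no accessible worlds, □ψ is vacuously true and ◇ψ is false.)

Yes

At w6: q → s is true, □s is true, so (q → s) ∨ □s is true.
  At w6: no accessible worlds, so □s holds vacuously.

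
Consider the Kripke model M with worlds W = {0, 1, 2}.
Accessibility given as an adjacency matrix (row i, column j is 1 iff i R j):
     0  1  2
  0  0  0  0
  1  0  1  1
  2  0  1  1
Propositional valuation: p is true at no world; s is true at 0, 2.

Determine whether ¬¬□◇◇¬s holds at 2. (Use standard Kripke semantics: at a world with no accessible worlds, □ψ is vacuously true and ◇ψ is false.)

Recall that □ψ holds at a world iff ψ holds at every accessible world, and ◇ψ holds iff ψ holds at some accessible world.
At 2: ¬□◇◇¬s is false, so ¬¬□◇◇¬s is true.
  At 2: □◇◇¬s is true, so ¬□◇◇¬s is false.
    At 2: □◇◇¬s requires ◇◇¬s at every successor {1, 2}.
      At 1: ◇◇¬s is true.
      At 2: ◇◇¬s is true.
    So □◇◇¬s is true at 2.

Yes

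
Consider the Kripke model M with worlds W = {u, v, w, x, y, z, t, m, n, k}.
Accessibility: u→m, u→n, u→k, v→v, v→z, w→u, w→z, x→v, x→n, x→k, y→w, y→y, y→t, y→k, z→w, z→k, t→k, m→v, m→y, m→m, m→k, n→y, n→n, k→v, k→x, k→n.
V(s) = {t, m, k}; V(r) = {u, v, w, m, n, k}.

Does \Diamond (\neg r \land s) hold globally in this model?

Recall that \Diamond ψ holds at a world iff ψ holds at some accessible world.
Let φ = \Diamond (\neg r \land s). Evaluate φ at each world:
  u (successors {m, n, k}): φ is false.
  v (successors {v, z}): φ is false.
  w (successors {u, z}): φ is false.
  x (successors {v, n, k}): φ is false.
  y (successors {w, y, t, k}): φ is true.
  z (successors {w, k}): φ is false.
  t (successors {k}): φ is false.
  m (successors {v, y, m, k}): φ is false.
  n (successors {y, n}): φ is false.
  k (successors {v, x, n}): φ is false.
Detail at u (counterexample):
  At u: \Diamond (\neg r \land s) requires \neg r \land s at some successor in {m, n, k}.
    At m: \neg r \land s is false.
    At n: \neg r \land s is false.
    At k: \neg r \land s is false.
  So \Diamond (\neg r \land s) is false at u.

No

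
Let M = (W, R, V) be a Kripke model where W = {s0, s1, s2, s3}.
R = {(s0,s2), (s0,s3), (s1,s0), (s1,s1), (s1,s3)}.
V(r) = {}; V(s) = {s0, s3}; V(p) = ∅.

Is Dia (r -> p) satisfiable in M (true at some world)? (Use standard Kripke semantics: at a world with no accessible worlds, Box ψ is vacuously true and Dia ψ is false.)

Recall that Dia ψ holds at a world iff ψ holds at some accessible world.
Let φ = Dia (r -> p). Evaluate φ at each world:
  s0 (successors {s2, s3}): φ is true.
  s1 (successors {s0, s1, s3}): φ is true.
  s2 (successors ∅): φ is false.
  s3 (successors ∅): φ is false.
Detail at s0 (witness):
  At s0: Dia (r -> p) requires r -> p at some successor in {s2, s3}.
    r -> p holds at s2, so Dia (r -> p) is true at s0.

Yes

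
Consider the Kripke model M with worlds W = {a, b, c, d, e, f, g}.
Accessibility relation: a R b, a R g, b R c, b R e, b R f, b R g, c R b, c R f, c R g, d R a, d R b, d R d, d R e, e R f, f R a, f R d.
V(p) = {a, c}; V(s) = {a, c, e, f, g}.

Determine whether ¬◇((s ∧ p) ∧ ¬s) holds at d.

At d: ◇((s ∧ p) ∧ ¬s) is false, so ¬◇((s ∧ p) ∧ ¬s) is true.
  At d: ◇((s ∧ p) ∧ ¬s) requires (s ∧ p) ∧ ¬s at some successor in {a, b, d, e}.
    At a: (s ∧ p) ∧ ¬s is false.
    At b: (s ∧ p) ∧ ¬s is false.
    At d: (s ∧ p) ∧ ¬s is false.
    At e: (s ∧ p) ∧ ¬s is false.
  So ◇((s ∧ p) ∧ ¬s) is false at d.

Yes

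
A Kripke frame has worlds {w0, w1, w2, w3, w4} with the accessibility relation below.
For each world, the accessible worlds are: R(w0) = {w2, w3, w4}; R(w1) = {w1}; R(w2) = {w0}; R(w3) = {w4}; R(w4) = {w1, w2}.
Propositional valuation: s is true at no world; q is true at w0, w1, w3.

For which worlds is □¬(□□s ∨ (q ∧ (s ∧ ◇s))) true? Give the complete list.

Let φ = □¬(□□s ∨ (q ∧ (s ∧ ◇s))). Evaluate φ at each world:
  w0 (successors {w2, w3, w4}): φ is true.
  w1 (successors {w1}): φ is true.
  w2 (successors {w0}): φ is true.
  w3 (successors {w4}): φ is true.
  w4 (successors {w1, w2}): φ is true.
For instance, at w1:
  At w1: □¬(□□s ∨ (q ∧ (s ∧ ◇s))) requires ¬(□□s ∨ (q ∧ (s ∧ ◇s))) at every successor {w1}.
      At w1: □□s ∨ (q ∧ (s ∧ ◇s)) is false, so ¬(□□s ∨ (q ∧ (s ∧ ◇s))) is true.
  So □¬(□□s ∨ (q ∧ (s ∧ ◇s))) is true at w1.
Satisfying worlds: {w0, w1, w2, w3, w4}

w0, w1, w2, w3, w4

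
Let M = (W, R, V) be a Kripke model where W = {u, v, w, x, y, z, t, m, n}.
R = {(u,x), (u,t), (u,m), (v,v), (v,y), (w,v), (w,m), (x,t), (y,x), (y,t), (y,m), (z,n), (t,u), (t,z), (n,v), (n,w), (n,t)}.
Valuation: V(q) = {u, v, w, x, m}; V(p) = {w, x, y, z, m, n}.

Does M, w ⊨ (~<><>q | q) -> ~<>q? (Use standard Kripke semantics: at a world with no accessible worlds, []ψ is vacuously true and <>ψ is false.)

Recall that <>ψ holds at a world iff ψ holds at some accessible world.
At w: ~<><>q | q is true, ~<>q is false, so (~<><>q | q) -> ~<>q is false.
  At w: ~<><>q is false, q is true, so ~<><>q | q is true.
    At w: <><>q is true, so ~<><>q is false.
      At w: <><>q requires <>q at some successor in {v, m}.
        <>q holds at v, so <><>q is true at w.
  At w: <>q is true, so ~<>q is false.
    At w: <>q requires q at some successor in {v, m}.
      q holds at v, so <>q is true at w.

No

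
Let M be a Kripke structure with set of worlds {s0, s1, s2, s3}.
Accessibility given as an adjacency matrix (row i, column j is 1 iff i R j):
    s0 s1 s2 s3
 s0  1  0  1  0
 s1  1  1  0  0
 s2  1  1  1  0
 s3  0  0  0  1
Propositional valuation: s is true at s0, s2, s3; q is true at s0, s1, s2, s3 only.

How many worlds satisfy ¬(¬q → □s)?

0

Let φ = ¬(¬q → □s). Evaluate φ at each world:
  s0 (successors {s0, s2}): φ is false.
  s1 (successors {s0, s1}): φ is false.
  s2 (successors {s0, s1, s2}): φ is false.
  s3 (successors {s3}): φ is false.
For instance, at s3:
  At s3: ¬q → □s is true, so ¬(¬q → □s) is false.
    At s3: ¬q is false, □s is true, so ¬q → □s is true.
      At s3: □s requires s at every successor {s3}.
        At s3: s is true.
      So □s is true at s3.
Satisfying worlds: none.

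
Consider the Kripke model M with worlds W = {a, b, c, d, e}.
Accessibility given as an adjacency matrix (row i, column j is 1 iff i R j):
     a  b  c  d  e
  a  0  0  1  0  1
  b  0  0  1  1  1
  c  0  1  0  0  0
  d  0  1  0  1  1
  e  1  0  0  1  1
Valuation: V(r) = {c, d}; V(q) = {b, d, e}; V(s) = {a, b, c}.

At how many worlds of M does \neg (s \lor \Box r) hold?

2

Recall that \Box ψ holds at a world iff ψ holds at every accessible world, and \Diamond ψ holds iff ψ holds at some accessible world.
Let φ = \neg (s \lor \Box r). Evaluate φ at each world:
  a (successors {c, e}): φ is false.
  b (successors {c, d, e}): φ is false.
  c (successors {b}): φ is false.
  d (successors {b, d, e}): φ is true.
  e (successors {a, d, e}): φ is true.
For instance, at c:
  At c: s \lor \Box r is true, so \neg (s \lor \Box r) is false.
    At c: s is true, \Box r is false, so s \lor \Box r is true.
      At c: \Box r requires r at every successor {b}.
        r fails at b, so \Box r is false at c.
Satisfying worlds: {d, e}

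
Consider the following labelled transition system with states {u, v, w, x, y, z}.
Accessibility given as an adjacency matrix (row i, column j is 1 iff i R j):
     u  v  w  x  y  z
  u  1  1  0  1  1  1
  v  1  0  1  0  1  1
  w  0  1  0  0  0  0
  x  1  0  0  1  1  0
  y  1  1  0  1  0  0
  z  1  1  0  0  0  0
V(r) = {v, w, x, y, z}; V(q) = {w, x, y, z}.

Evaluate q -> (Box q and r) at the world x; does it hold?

Recall that Box ψ holds at a world iff ψ holds at every accessible world, and Dia ψ holds iff ψ holds at some accessible world.
At x: q is true, Box q and r is false, so q -> (Box q and r) is false.
  At x: Box q is false, r is true, so Box q and r is false.
    At x: Box q requires q at every successor {u, x, y}.
      q fails at u, so Box q is false at x.

No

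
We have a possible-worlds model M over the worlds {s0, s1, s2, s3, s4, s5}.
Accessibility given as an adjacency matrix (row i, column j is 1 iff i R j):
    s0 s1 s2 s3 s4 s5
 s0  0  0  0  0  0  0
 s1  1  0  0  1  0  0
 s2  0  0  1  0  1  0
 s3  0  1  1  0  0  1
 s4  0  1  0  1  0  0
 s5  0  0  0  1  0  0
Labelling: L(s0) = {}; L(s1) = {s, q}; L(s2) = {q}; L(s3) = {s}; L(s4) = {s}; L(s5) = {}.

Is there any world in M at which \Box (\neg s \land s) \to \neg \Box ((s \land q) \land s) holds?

Yes

Recall that \Box ψ holds at a world iff ψ holds at every accessible world, and \Diamond ψ holds iff ψ holds at some accessible world.
Let φ = \Box (\neg s \land s) \to \neg \Box ((s \land q) \land s). Evaluate φ at each world:
  s0 (successors ∅): φ is false.
  s1 (successors {s0, s3}): φ is true.
  s2 (successors {s2, s4}): φ is true.
  s3 (successors {s1, s2, s5}): φ is true.
  s4 (successors {s1, s3}): φ is true.
  s5 (successors {s3}): φ is true.
Detail at s1 (witness):
  At s1: \Box (\neg s \land s) is false, \neg \Box ((s \land q) \land s) is true, so \Box (\neg s \land s) \to \neg \Box ((s \land q) \land s) is true.
    At s1: \Box (\neg s \land s) requires \neg s \land s at every successor {s0, s3}.
      \neg s \land s fails at s0, so \Box (\neg s \land s) is false at s1.
    At s1: \Box ((s \land q) \land s) is false, so \neg \Box ((s \land q) \land s) is true.
      At s1: \Box ((s \land q) \land s) requires (s \land q) \land s at every successor {s0, s3}.
        (s \land q) \land s fails at s0, so \Box ((s \land q) \land s) is false at s1.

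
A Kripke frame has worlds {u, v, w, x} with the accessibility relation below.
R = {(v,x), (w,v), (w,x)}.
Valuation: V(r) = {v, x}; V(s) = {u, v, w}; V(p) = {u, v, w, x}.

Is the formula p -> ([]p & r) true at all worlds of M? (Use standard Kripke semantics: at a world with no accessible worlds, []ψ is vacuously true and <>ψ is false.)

No

Recall that []ψ holds at a world iff ψ holds at every accessible world, and <>ψ holds iff ψ holds at some accessible world.
Let φ = p -> ([]p & r). Evaluate φ at each world:
  u (successors ∅): φ is false.
  v (successors {x}): φ is true.
  w (successors {v, x}): φ is false.
  x (successors ∅): φ is true.
Detail at u (counterexample):
  At u: p is true, []p & r is false, so p -> ([]p & r) is false.
    At u: []p is true, r is false, so []p & r is false.
      At u: no accessible worlds, so []p holds vacuously.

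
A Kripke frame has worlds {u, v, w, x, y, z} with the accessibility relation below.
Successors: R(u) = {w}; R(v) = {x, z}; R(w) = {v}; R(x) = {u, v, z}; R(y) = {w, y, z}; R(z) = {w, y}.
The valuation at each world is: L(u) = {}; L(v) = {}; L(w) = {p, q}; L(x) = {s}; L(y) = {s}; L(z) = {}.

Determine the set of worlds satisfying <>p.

u, y, z

Recall that <>ψ holds at a world iff ψ holds at some accessible world.
Let φ = <>p. Evaluate φ at each world:
  u (successors {w}): φ is true.
  v (successors {x, z}): φ is false.
  w (successors {v}): φ is false.
  x (successors {u, v, z}): φ is false.
  y (successors {w, y, z}): φ is true.
  z (successors {w, y}): φ is true.
For instance, at v:
  At v: <>p requires p at some successor in {x, z}.
    At x: p is false.
    At z: p is false.
  So <>p is false at v.
Satisfying worlds: {u, y, z}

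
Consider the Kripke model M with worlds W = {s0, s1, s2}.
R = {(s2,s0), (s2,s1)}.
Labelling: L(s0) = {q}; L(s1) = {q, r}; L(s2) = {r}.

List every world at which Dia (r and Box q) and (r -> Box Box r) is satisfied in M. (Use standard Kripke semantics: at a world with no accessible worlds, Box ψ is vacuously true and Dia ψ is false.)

s2

Let φ = Dia (r and Box q) and (r -> Box Box r). Evaluate φ at each world:
  s0 (successors ∅): φ is false.
  s1 (successors ∅): φ is false.
  s2 (successors {s0, s1}): φ is true.
For instance, at s2:
  At s2: Dia (r and Box q) is true, r -> Box Box r is true, so Dia (r and Box q) and (r -> Box Box r) is true.
    At s2: Dia (r and Box q) requires r and Box q at some successor in {s0, s1}.
      r and Box q holds at s1, so Dia (r and Box q) is true at s2.
    At s2: r is true, Box Box r is true, so r -> Box Box r is true.
      At s2: Box Box r requires Box r at every successor {s0, s1}.
        At s0: Box r is true.
        At s1: Box r is true.
      So Box Box r is true at s2.
Satisfying worlds: {s2}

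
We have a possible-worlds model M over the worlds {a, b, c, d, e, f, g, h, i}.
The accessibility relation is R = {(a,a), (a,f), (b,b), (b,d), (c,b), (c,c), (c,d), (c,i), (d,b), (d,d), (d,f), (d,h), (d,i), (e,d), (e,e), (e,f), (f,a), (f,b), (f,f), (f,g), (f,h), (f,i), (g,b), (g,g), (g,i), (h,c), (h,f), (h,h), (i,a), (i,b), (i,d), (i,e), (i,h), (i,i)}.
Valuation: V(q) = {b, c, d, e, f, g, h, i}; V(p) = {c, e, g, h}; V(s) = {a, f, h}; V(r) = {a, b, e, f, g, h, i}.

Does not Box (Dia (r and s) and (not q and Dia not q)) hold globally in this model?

Yes

Let φ = not Box (Dia (r and s) and (not q and Dia not q)). Evaluate φ at each world:
  a (successors {a, f}): φ is true.
  b (successors {b, d}): φ is true.
  c (successors {b, c, d, i}): φ is true.
  d (successors {b, d, f, h, i}): φ is true.
  e (successors {d, e, f}): φ is true.
  f (successors {a, b, f, g, h, i}): φ is true.
  g (successors {b, g, i}): φ is true.
  h (successors {c, f, h}): φ is true.
  i (successors {a, b, d, e, h, i}): φ is true.
For instance, at c:
  At c: Box (Dia (r and s) and (not q and Dia not q)) is false, so not Box (Dia (r and s) and (not q and Dia not q)) is true.
    At c: Box (Dia (r and s) and (not q and Dia not q)) requires Dia (r and s) and (not q and Dia not q) at every successor {b, c, d, i}.
      Dia (r and s) and (not q and Dia not q) fails at b, so Box (Dia (r and s) and (not q and Dia not q)) is false at c.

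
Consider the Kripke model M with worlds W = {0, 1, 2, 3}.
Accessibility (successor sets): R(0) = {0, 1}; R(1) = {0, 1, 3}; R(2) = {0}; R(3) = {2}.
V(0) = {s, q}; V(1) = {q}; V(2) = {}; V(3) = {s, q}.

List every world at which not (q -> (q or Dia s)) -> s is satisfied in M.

Let φ = not (q -> (q or Dia s)) -> s. Evaluate φ at each world:
  0 (successors {0, 1}): φ is true.
  1 (successors {0, 1, 3}): φ is true.
  2 (successors {0}): φ is true.
  3 (successors {2}): φ is true.
For instance, at 0:
  At 0: not (q -> (q or Dia s)) is false, s is true, so not (q -> (q or Dia s)) -> s is true.
    At 0: q -> (q or Dia s) is true, so not (q -> (q or Dia s)) is false.
      At 0: q is true, q or Dia s is true, so q -> (q or Dia s) is true.
Satisfying worlds: {0, 1, 2, 3}

0, 1, 2, 3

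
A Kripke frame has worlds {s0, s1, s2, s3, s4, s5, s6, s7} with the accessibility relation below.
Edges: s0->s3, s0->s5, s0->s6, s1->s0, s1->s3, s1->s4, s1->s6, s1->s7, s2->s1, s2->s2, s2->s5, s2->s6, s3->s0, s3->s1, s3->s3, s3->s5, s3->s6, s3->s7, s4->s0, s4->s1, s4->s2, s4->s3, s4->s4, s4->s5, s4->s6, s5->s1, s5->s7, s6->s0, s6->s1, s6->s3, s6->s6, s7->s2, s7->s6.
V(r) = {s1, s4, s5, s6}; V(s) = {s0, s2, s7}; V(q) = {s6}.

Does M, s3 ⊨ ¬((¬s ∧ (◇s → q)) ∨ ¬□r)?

At s3: (¬s ∧ (◇s → q)) ∨ ¬□r is true, so ¬((¬s ∧ (◇s → q)) ∨ ¬□r) is false.
  At s3: ¬s ∧ (◇s → q) is false, ¬□r is true, so (¬s ∧ (◇s → q)) ∨ ¬□r is true.
    At s3: ¬s is true, ◇s → q is false, so ¬s ∧ (◇s → q) is false.
      At s3: ◇s is true, q is false, so ◇s → q is false.
    At s3: □r is false, so ¬□r is true.
      At s3: □r requires r at every successor {s0, s1, s3, s5, s6, s7}.
        r fails at s0, so □r is false at s3.

No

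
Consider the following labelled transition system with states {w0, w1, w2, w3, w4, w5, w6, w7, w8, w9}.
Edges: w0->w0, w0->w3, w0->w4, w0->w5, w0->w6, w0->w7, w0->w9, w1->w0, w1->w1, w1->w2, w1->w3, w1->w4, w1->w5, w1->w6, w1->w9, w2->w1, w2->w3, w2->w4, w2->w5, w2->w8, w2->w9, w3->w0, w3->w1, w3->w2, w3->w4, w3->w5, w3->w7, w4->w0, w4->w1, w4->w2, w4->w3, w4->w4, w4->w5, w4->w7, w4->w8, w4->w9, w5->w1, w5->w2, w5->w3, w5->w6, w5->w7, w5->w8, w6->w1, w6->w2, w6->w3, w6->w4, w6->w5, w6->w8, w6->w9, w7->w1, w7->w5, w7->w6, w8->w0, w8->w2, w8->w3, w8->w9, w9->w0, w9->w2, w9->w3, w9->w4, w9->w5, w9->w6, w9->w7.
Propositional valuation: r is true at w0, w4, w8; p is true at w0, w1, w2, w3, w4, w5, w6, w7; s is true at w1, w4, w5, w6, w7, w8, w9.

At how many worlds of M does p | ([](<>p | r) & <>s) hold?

Recall that []ψ holds at a world iff ψ holds at every accessible world, and <>ψ holds iff ψ holds at some accessible world.
Let φ = p | ([](<>p | r) & <>s). Evaluate φ at each world:
  w0 (successors {w0, w3, w4, w5, w6, w7, w9}): φ is true.
  w1 (successors {w0, w1, w2, w3, w4, w5, w6, w9}): φ is true.
  w2 (successors {w1, w3, w4, w5, w8, w9}): φ is true.
  w3 (successors {w0, w1, w2, w4, w5, w7}): φ is true.
  w4 (successors {w0, w1, w2, w3, w4, w5, w7, w8, w9}): φ is true.
  w5 (successors {w1, w2, w3, w6, w7, w8}): φ is true.
  w6 (successors {w1, w2, w3, w4, w5, w8, w9}): φ is true.
  w7 (successors {w1, w5, w6}): φ is true.
  w8 (successors {w0, w2, w3, w9}): φ is true.
  w9 (successors {w0, w2, w3, w4, w5, w6, w7}): φ is true.
For instance, at w5:
  At w5: p is true, [](<>p | r) & <>s is true, so p | ([](<>p | r) & <>s) is true.
    At w5: [](<>p | r) is true, <>s is true, so [](<>p | r) & <>s is true.
      At w5: [](<>p | r) requires <>p | r at every successor {w1, w2, w3, w6, w7, w8}.
        At w1: <>p | r is true.
        At w2: <>p | r is true.
        At w3: <>p | r is true.
        At w6: <>p | r is true.
        At w7: <>p | r is true.
        At w8: <>p | r is true.
      So [](<>p | r) is true at w5.
      At w5: <>s requires s at some successor in {w1, w2, w3, w6, w7, w8}.
        s holds at w1, so <>s is true at w5.
Satisfying worlds: {w0, w1, w2, w3, w4, w5, w6, w7, w8, w9}

10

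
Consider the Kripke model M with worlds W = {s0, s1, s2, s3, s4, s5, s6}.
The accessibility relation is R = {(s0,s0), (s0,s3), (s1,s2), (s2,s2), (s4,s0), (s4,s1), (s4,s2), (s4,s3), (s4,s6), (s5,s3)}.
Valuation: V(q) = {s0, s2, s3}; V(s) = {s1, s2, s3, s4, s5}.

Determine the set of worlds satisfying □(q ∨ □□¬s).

Let φ = □(q ∨ □□¬s). Evaluate φ at each world:
  s0 (successors {s0, s3}): φ is true.
  s1 (successors {s2}): φ is true.
  s2 (successors {s2}): φ is true.
  s3 (successors ∅): φ is true.
  s4 (successors {s0, s1, s2, s3, s6}): φ is false.
  s5 (successors {s3}): φ is true.
  s6 (successors ∅): φ is true.
For instance, at s4:
  At s4: □(q ∨ □□¬s) requires q ∨ □□¬s at every successor {s0, s1, s2, s3, s6}.
    q ∨ □□¬s fails at s1, so □(q ∨ □□¬s) is false at s4.
      At s1: q is false, □□¬s is false, so q ∨ □□¬s is false.
Satisfying worlds: {s0, s1, s2, s3, s5, s6}

s0, s1, s2, s3, s5, s6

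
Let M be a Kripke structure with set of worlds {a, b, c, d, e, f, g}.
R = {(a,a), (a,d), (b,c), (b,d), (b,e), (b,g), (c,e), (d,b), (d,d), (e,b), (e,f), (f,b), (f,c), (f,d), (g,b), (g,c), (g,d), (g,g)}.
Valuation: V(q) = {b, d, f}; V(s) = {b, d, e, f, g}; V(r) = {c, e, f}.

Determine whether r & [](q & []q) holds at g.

At g: r is false, [](q & []q) is false, so r & [](q & []q) is false.
  At g: [](q & []q) requires q & []q at every successor {b, c, d, g}.
    q & []q fails at b, so [](q & []q) is false at g.
      At b: q is true, []q is false, so q & []q is false.

No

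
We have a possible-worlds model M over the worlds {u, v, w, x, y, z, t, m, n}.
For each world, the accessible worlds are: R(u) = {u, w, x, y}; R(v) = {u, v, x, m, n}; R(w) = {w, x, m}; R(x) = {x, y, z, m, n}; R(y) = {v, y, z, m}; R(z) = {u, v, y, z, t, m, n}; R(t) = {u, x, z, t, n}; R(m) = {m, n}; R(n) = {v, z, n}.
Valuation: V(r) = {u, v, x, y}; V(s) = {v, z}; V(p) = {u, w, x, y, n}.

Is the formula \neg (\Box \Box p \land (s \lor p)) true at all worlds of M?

Let φ = \neg (\Box \Box p \land (s \lor p)). Evaluate φ at each world:
  u (successors {u, w, x, y}): φ is true.
  v (successors {u, v, x, m, n}): φ is true.
  w (successors {w, x, m}): φ is true.
  x (successors {x, y, z, m, n}): φ is true.
  y (successors {v, y, z, m}): φ is true.
  z (successors {u, v, y, z, t, m, n}): φ is true.
  t (successors {u, x, z, t, n}): φ is true.
  m (successors {m, n}): φ is true.
  n (successors {v, z, n}): φ is true.
For instance, at y:
  At y: \Box \Box p \land (s \lor p) is false, so \neg (\Box \Box p \land (s \lor p)) is true.
    At y: \Box \Box p is false, s \lor p is true, so \Box \Box p \land (s \lor p) is false.
      At y: \Box \Box p requires \Box p at every successor {v, y, z, m}.
        \Box p fails at v, so \Box \Box p is false at y.

Yes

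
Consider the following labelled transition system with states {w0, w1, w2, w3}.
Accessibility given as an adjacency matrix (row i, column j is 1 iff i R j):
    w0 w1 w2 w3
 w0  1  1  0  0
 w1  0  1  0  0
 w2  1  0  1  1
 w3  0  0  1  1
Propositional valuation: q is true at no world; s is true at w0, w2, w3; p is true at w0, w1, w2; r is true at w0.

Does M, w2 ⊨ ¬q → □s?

Yes

At w2: ¬q is true, □s is true, so ¬q → □s is true.
  At w2: □s requires s at every successor {w0, w2, w3}.
    At w0: s is true.
    At w2: s is true.
    At w3: s is true.
  So □s is true at w2.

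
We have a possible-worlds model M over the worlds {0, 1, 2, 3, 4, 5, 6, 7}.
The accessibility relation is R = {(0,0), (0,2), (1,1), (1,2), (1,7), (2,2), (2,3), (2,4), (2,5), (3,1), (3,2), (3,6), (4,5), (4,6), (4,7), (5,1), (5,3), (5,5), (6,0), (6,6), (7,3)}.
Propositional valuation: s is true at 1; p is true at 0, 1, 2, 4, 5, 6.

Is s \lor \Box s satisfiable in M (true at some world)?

Yes

Let φ = s \lor \Box s. Evaluate φ at each world:
  0 (successors {0, 2}): φ is false.
  1 (successors {1, 2, 7}): φ is true.
  2 (successors {2, 3, 4, 5}): φ is false.
  3 (successors {1, 2, 6}): φ is false.
  4 (successors {5, 6, 7}): φ is false.
  5 (successors {1, 3, 5}): φ is false.
  6 (successors {0, 6}): φ is false.
  7 (successors {3}): φ is false.
Detail at 1 (witness):
  At 1: s is true, \Box s is false, so s \lor \Box s is true.
    At 1: \Box s requires s at every successor {1, 2, 7}.
      s fails at 2, so \Box s is false at 1.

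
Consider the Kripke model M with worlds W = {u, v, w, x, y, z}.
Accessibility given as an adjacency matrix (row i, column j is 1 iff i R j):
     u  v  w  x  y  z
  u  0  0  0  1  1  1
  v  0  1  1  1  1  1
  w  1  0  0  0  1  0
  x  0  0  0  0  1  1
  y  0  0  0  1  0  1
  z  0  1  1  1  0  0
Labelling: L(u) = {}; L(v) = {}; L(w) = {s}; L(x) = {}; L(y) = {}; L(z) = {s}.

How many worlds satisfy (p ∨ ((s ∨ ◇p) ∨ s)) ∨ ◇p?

2

Let φ = (p ∨ ((s ∨ ◇p) ∨ s)) ∨ ◇p. Evaluate φ at each world:
  u (successors {x, y, z}): φ is false.
  v (successors {v, w, x, y, z}): φ is false.
  w (successors {u, y}): φ is true.
  x (successors {y, z}): φ is false.
  y (successors {x, z}): φ is false.
  z (successors {v, w, x}): φ is true.
For instance, at w:
  At w: p ∨ ((s ∨ ◇p) ∨ s) is true, ◇p is false, so (p ∨ ((s ∨ ◇p) ∨ s)) ∨ ◇p is true.
    At w: p is false, (s ∨ ◇p) ∨ s is true, so p ∨ ((s ∨ ◇p) ∨ s) is true.
      At w: s ∨ ◇p is true, s is true, so (s ∨ ◇p) ∨ s is true.
    At w: ◇p requires p at some successor in {u, y}.
      At u: p is false.
      At y: p is false.
    So ◇p is false at w.
Satisfying worlds: {w, z}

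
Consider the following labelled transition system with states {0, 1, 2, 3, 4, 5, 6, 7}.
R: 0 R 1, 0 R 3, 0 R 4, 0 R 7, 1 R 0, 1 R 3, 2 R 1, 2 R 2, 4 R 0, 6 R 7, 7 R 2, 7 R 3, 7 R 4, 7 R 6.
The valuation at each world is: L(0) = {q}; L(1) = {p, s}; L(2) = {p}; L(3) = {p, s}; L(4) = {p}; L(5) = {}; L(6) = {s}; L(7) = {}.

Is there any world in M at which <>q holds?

Let φ = <>q. Evaluate φ at each world:
  0 (successors {1, 3, 4, 7}): φ is false.
  1 (successors {0, 3}): φ is true.
  2 (successors {1, 2}): φ is false.
  3 (successors ∅): φ is false.
  4 (successors {0}): φ is true.
  5 (successors ∅): φ is false.
  6 (successors {7}): φ is false.
  7 (successors {2, 3, 4, 6}): φ is false.
Detail at 1 (witness):
  At 1: <>q requires q at some successor in {0, 3}.
    q holds at 0, so <>q is true at 1.

Yes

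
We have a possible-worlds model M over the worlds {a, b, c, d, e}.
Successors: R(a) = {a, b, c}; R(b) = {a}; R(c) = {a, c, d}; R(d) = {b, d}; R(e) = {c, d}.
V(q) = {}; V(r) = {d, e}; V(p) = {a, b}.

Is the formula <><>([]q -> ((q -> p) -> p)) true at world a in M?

Yes

At a: <><>([]q -> ((q -> p) -> p)) requires <>([]q -> ((q -> p) -> p)) at some successor in {a, b, c}.
  <>([]q -> ((q -> p) -> p)) holds at a, so <><>([]q -> ((q -> p) -> p)) is true at a.
    At a: <>([]q -> ((q -> p) -> p)) requires []q -> ((q -> p) -> p) at some successor in {a, b, c}.
      []q -> ((q -> p) -> p) holds at a, so <>([]q -> ((q -> p) -> p)) is true at a.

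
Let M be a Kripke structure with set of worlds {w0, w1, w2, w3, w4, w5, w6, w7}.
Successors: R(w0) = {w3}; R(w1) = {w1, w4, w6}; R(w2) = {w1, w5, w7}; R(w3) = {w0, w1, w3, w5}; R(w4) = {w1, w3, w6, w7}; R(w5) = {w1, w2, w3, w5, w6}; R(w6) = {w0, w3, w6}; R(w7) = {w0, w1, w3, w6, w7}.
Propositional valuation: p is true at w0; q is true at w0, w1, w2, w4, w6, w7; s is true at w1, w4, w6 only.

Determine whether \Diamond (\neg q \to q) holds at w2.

Recall that \Diamond ψ holds at a world iff ψ holds at some accessible world.
At w2: \Diamond (\neg q \to q) requires \neg q \to q at some successor in {w1, w5, w7}.
  \neg q \to q holds at w1, so \Diamond (\neg q \to q) is true at w2.

Yes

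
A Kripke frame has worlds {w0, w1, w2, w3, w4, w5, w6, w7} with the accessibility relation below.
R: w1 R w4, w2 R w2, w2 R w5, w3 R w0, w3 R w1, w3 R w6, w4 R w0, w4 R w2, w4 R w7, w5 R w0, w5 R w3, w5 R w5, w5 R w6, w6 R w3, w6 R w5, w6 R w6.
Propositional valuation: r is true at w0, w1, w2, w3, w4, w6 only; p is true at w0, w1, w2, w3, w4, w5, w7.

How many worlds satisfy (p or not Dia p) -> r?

6

Let φ = (p or not Dia p) -> r. Evaluate φ at each world:
  w0 (successors ∅): φ is true.
  w1 (successors {w4}): φ is true.
  w2 (successors {w2, w5}): φ is true.
  w3 (successors {w0, w1, w6}): φ is true.
  w4 (successors {w0, w2, w7}): φ is true.
  w5 (successors {w0, w3, w5, w6}): φ is false.
  w6 (successors {w3, w5, w6}): φ is true.
  w7 (successors ∅): φ is false.
For instance, at w6:
  At w6: p or not Dia p is false, r is true, so (p or not Dia p) -> r is true.
    At w6: p is false, not Dia p is false, so p or not Dia p is false.
      At w6: Dia p is true, so not Dia p is false.
Satisfying worlds: {w0, w1, w2, w3, w4, w6}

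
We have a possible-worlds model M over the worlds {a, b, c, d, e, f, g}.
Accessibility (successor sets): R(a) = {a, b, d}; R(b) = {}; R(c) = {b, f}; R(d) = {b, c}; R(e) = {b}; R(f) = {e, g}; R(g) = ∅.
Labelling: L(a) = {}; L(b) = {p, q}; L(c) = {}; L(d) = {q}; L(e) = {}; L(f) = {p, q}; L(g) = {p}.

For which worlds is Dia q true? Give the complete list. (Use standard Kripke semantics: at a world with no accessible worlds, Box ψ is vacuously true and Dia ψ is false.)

Let φ = Dia q. Evaluate φ at each world:
  a (successors {a, b, d}): φ is true.
  b (successors ∅): φ is false.
  c (successors {b, f}): φ is true.
  d (successors {b, c}): φ is true.
  e (successors {b}): φ is true.
  f (successors {e, g}): φ is false.
  g (successors ∅): φ is false.
For instance, at c:
  At c: Dia q requires q at some successor in {b, f}.
    q holds at b, so Dia q is true at c.
Satisfying worlds: {a, c, d, e}

a, c, d, e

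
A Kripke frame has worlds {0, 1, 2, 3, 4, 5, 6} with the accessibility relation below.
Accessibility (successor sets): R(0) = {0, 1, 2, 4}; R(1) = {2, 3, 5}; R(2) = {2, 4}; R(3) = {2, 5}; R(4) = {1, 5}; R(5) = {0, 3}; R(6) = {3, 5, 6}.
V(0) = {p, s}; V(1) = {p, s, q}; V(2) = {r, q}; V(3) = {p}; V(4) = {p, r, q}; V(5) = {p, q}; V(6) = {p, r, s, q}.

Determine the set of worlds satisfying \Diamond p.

Recall that \Diamond ψ holds at a world iff ψ holds at some accessible world.
Let φ = \Diamond p. Evaluate φ at each world:
  0 (successors {0, 1, 2, 4}): φ is true.
  1 (successors {2, 3, 5}): φ is true.
  2 (successors {2, 4}): φ is true.
  3 (successors {2, 5}): φ is true.
  4 (successors {1, 5}): φ is true.
  5 (successors {0, 3}): φ is true.
  6 (successors {3, 5, 6}): φ is true.
For instance, at 5:
  At 5: \Diamond p requires p at some successor in {0, 3}.
    p holds at 0, so \Diamond p is true at 5.
Satisfying worlds: {0, 1, 2, 3, 4, 5, 6}

0, 1, 2, 3, 4, 5, 6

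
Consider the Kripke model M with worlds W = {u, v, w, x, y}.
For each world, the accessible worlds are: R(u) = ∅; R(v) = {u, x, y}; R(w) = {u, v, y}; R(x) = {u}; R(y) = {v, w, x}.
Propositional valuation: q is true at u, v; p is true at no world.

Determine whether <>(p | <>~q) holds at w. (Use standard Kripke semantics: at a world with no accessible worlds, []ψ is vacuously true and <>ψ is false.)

At w: <>(p | <>~q) requires p | <>~q at some successor in {u, v, y}.
  p | <>~q holds at v, so <>(p | <>~q) is true at w.
    At v: p is false, <>~q is true, so p | <>~q is true.
      At v: <>~q requires ~q at some successor in {u, x, y}.
        ~q holds at x, so <>~q is true at v.

Yes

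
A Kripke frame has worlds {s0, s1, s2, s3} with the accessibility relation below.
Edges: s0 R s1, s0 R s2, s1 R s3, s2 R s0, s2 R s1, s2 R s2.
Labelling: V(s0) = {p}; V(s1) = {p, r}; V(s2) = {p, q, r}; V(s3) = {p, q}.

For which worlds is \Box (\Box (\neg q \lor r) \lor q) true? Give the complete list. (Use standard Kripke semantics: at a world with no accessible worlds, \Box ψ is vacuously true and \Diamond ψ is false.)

s1, s3

Let φ = \Box (\Box (\neg q \lor r) \lor q). Evaluate φ at each world:
  s0 (successors {s1, s2}): φ is false.
  s1 (successors {s3}): φ is true.
  s2 (successors {s0, s1, s2}): φ is false.
  s3 (successors ∅): φ is true.
For instance, at s1:
  At s1: \Box (\Box (\neg q \lor r) \lor q) requires \Box (\neg q \lor r) \lor q at every successor {s3}.
      At s3: \Box (\neg q \lor r) is true, q is true, so \Box (\neg q \lor r) \lor q is true.
  So \Box (\Box (\neg q \lor r) \lor q) is true at s1.
Satisfying worlds: {s1, s3}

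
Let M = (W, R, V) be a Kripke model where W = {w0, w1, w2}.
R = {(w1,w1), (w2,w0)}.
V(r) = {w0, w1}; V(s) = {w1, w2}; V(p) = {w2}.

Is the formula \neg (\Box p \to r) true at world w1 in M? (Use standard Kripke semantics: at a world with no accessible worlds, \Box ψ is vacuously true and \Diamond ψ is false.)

Recall that \Box ψ holds at a world iff ψ holds at every accessible world, and \Diamond ψ holds iff ψ holds at some accessible world.
At w1: \Box p \to r is true, so \neg (\Box p \to r) is false.
  At w1: \Box p is false, r is true, so \Box p \to r is true.
    At w1: \Box p requires p at every successor {w1}.
      p fails at w1, so \Box p is false at w1.

No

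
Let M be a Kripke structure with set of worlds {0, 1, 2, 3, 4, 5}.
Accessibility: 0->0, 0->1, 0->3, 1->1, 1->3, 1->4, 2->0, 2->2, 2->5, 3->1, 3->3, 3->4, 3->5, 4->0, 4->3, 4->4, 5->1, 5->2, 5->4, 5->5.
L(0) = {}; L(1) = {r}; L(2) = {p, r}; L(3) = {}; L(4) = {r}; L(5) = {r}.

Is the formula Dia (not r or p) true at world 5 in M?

Recall that Dia ψ holds at a world iff ψ holds at some accessible world.
At 5: Dia (not r or p) requires not r or p at some successor in {1, 2, 4, 5}.
  not r or p holds at 2, so Dia (not r or p) is true at 5.

Yes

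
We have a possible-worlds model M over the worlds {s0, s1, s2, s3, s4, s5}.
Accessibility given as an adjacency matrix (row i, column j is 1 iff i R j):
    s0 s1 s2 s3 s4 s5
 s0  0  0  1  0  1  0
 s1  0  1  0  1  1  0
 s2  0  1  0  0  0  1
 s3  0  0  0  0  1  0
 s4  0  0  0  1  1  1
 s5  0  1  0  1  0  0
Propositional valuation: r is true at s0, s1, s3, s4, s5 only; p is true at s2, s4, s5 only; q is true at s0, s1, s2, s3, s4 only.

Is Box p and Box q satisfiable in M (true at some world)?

Yes

Recall that Box ψ holds at a world iff ψ holds at every accessible world, and Dia ψ holds iff ψ holds at some accessible world.
Let φ = Box p and Box q. Evaluate φ at each world:
  s0 (successors {s2, s4}): φ is true.
  s1 (successors {s1, s3, s4}): φ is false.
  s2 (successors {s1, s5}): φ is false.
  s3 (successors {s4}): φ is true.
  s4 (successors {s3, s4, s5}): φ is false.
  s5 (successors {s1, s3}): φ is false.
Detail at s0 (witness):
  At s0: Box p is true, Box q is true, so Box p and Box q is true.
    At s0: Box p requires p at every successor {s2, s4}.
      At s2: p is true.
      At s4: p is true.
    So Box p is true at s0.
    At s0: Box q requires q at every successor {s2, s4}.
      At s2: q is true.
      At s4: q is true.
    So Box q is true at s0.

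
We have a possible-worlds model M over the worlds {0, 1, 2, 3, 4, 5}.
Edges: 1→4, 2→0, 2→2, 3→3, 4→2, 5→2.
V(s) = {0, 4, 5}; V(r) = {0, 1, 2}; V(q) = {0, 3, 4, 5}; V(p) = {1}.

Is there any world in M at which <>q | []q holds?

Let φ = <>q | []q. Evaluate φ at each world:
  0 (successors ∅): φ is true.
  1 (successors {4}): φ is true.
  2 (successors {0, 2}): φ is true.
  3 (successors {3}): φ is true.
  4 (successors {2}): φ is false.
  5 (successors {2}): φ is false.
Detail at 0 (witness):
  At 0: <>q is false, []q is true, so <>q | []q is true.
    At 0: no accessible worlds, so <>q is false.
    At 0: no accessible worlds, so []q holds vacuously.

Yes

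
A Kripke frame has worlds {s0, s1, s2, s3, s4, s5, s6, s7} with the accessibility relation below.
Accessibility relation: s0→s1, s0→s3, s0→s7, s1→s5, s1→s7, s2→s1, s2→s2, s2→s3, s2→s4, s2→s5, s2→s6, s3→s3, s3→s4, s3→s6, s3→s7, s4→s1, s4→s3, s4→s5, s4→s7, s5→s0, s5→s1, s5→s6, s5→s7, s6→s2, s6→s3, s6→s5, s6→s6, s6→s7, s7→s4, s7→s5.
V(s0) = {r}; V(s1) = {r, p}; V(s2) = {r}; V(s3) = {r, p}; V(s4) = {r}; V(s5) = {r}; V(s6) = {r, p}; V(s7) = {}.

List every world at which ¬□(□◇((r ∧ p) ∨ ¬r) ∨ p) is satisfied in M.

s1, s2, s3, s4, s5, s6, s7

Recall that □ψ holds at a world iff ψ holds at every accessible world, and ◇ψ holds iff ψ holds at some accessible world.
Let φ = ¬□(□◇((r ∧ p) ∨ ¬r) ∨ p). Evaluate φ at each world:
  s0 (successors {s1, s3, s7}): φ is false.
  s1 (successors {s5, s7}): φ is true.
  s2 (successors {s1, s2, s3, s4, s5, s6}): φ is true.
  s3 (successors {s3, s4, s6, s7}): φ is true.
  s4 (successors {s1, s3, s5, s7}): φ is true.
  s5 (successors {s0, s1, s6, s7}): φ is true.
  s6 (successors {s2, s3, s5, s6, s7}): φ is true.
  s7 (successors {s4, s5}): φ is true.
For instance, at s7:
  At s7: □(□◇((r ∧ p) ∨ ¬r) ∨ p) is false, so ¬□(□◇((r ∧ p) ∨ ¬r) ∨ p) is true.
    At s7: □(□◇((r ∧ p) ∨ ¬r) ∨ p) requires □◇((r ∧ p) ∨ ¬r) ∨ p at every successor {s4, s5}.
      □◇((r ∧ p) ∨ ¬r) ∨ p fails at s4, so □(□◇((r ∧ p) ∨ ¬r) ∨ p) is false at s7.
Satisfying worlds: {s1, s2, s3, s4, s5, s6, s7}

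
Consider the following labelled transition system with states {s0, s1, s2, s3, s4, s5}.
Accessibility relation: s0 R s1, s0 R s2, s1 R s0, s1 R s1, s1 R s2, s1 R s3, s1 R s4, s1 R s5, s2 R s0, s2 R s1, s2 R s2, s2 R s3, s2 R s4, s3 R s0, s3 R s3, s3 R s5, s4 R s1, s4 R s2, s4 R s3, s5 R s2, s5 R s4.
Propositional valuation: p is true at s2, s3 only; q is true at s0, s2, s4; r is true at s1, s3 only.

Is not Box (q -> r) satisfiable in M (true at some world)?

Yes

Let φ = not Box (q -> r). Evaluate φ at each world:
  s0 (successors {s1, s2}): φ is true.
  s1 (successors {s0, s1, s2, s3, s4, s5}): φ is true.
  s2 (successors {s0, s1, s2, s3, s4}): φ is true.
  s3 (successors {s0, s3, s5}): φ is true.
  s4 (successors {s1, s2, s3}): φ is true.
  s5 (successors {s2, s4}): φ is true.
Detail at s0 (witness):
  At s0: Box (q -> r) is false, so not Box (q -> r) is true.
    At s0: Box (q -> r) requires q -> r at every successor {s1, s2}.
      q -> r fails at s2, so Box (q -> r) is false at s0.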